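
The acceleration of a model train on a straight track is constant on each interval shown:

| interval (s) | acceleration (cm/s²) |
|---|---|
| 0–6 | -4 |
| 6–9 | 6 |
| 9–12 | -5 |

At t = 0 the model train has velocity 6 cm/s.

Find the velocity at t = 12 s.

Δv equals the area under the a-t graph; then v = v₀ + Δv.
0–6 s: -4 × 6 = -24 cm/s
6–9 s: 6 × 3 = 18 cm/s
9–12 s: -5 × 3 = -15 cm/s
Δv = -21 cm/s, so v(12) = 6 + (-21) = -15 cm/s.

-15 cm/s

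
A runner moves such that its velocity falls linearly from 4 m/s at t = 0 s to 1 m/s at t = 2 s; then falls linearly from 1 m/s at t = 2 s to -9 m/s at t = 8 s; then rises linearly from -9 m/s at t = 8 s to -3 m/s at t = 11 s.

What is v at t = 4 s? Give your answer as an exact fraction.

On 2–8 s the graph is linear from 1 to -9 m/s: v(4) = 1 + (-9 − 1)·(4 − 2)/(8 − 2) = -7/3 m/s.

-7/3 m/s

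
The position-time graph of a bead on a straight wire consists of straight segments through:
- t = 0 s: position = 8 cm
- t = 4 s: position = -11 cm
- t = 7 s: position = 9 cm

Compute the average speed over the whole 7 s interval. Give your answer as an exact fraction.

39/7 cm/s

Average speed = (total path length)/(elapsed time); on a piecewise-linear x-t graph the path length is Σ|Δx|.
0–4 s: |Δx| = |-11 − 8| = 19 cm
4–7 s: |Δx| = |9 − -11| = 20 cm
Total path = 39 cm; average speed = 39/7 = 39/7 cm/s.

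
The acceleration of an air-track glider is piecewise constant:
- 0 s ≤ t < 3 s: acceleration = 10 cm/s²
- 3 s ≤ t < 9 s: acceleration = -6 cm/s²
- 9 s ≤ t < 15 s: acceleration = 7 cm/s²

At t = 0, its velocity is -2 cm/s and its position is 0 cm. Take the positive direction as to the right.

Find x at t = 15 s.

177 cm

On each constant-a segment, Δv = aΔt and Δx = v₀Δt + ½aΔt²; chain segment to segment.
0–3 s: v starts -2 cm/s; Δx = -2·3 + ½·10·3² = 39 cm; v ends 28 cm/s.
3–9 s: v starts 28 cm/s; Δx = 28·6 + ½·-6·6² = 60 cm; v ends -8 cm/s.
9–15 s: v starts -8 cm/s; Δx = -8·6 + ½·7·6² = 78 cm; v ends 34 cm/s.
x(15) = 0 + Σ Δx = 177 cm.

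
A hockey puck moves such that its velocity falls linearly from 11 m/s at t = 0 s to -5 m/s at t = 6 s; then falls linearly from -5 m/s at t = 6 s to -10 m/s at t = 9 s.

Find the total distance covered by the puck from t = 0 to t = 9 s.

49.875 m

Distance (not displacement) is the total path length: add the absolute areas under v-t.
0–6 s: v = 0 at t = 4.125 s; triangle areas 22.6875 + 4.6875 = 27.375 m
6–9 s: |½(-5 + -10)(3)| = 22.5 m
Total distance = 49.875 m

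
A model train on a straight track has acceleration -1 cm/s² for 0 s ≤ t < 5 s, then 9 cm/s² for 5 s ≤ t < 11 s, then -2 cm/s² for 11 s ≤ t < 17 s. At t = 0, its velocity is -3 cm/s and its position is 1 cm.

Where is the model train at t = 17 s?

On each constant-a segment, Δv = aΔt and Δx = v₀Δt + ½aΔt²; chain segment to segment.
0–5 s: v starts -3 cm/s; Δx = -3·5 + ½·-1·5² = -27.5 cm; v ends -8 cm/s.
5–11 s: v starts -8 cm/s; Δx = -8·6 + ½·9·6² = 114 cm; v ends 46 cm/s.
11–17 s: v starts 46 cm/s; Δx = 46·6 + ½·-2·6² = 240 cm; v ends 34 cm/s.
x(17) = 1 + Σ Δx = 327.5 cm.

327.5 cm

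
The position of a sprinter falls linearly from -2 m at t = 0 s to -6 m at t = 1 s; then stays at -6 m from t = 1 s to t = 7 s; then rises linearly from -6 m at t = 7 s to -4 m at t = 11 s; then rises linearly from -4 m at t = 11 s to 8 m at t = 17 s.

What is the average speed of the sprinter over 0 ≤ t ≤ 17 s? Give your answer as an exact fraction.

Average speed = (total path length)/(elapsed time); on a piecewise-linear x-t graph the path length is Σ|Δx|.
0–1 s: |Δx| = |-6 − -2| = 4 m
1–7 s: |Δx| = |-6 − -6| = 0 m
7–11 s: |Δx| = |-4 − -6| = 2 m
11–17 s: |Δx| = |8 − -4| = 12 m
Total path = 18 m; average speed = 18/17 = 18/17 m/s.

18/17 m/s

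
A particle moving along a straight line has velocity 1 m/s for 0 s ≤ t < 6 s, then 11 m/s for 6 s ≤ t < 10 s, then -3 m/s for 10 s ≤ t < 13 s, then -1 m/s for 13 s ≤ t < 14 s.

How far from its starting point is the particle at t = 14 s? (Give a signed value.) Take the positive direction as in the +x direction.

Net displacement equals the area under the velocity-time graph (areas below the axis count negative).
0–6 s: 1 × 6 = 6 m
6–10 s: 11 × 4 = 44 m
10–13 s: -3 × 3 = -9 m
13–14 s: -1 × 1 = -1 m
Net displacement = 40 m

40 m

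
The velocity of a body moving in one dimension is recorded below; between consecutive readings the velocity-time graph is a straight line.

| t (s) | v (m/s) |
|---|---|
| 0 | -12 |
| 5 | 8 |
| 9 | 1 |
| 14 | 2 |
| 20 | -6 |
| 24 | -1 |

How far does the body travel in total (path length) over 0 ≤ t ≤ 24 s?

80.5 m

Distance (not displacement) is the total path length: add the absolute areas under v-t.
0–5 s: v = 0 at t = 3 s; triangle areas 18 + 8 = 26 m
5–9 s: |½(8 + 1)(4)| = 18 m
9–14 s: |½(1 + 2)(5)| = 7.5 m
14–20 s: v = 0 at t = 15.5 s; triangle areas 1.5 + 13.5 = 15 m
20–24 s: |½(-6 + -1)(4)| = 14 m
Total distance = 80.5 m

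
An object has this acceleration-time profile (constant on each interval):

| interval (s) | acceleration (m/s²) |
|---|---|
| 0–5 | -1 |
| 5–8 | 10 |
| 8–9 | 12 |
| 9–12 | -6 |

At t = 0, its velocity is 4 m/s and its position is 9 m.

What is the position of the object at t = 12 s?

On each constant-a segment, Δv = aΔt and Δx = v₀Δt + ½aΔt²; chain segment to segment.
0–5 s: v starts 4 m/s; Δx = 4·5 + ½·-1·5² = 7.5 m; v ends -1 m/s.
5–8 s: v starts -1 m/s; Δx = -1·3 + ½·10·3² = 42 m; v ends 29 m/s.
8–9 s: v starts 29 m/s; Δx = 29·1 + ½·12·1² = 35 m; v ends 41 m/s.
9–12 s: v starts 41 m/s; Δx = 41·3 + ½·-6·3² = 96 m; v ends 23 m/s.
x(12) = 9 + Σ Δx = 189.5 m.

189.5 m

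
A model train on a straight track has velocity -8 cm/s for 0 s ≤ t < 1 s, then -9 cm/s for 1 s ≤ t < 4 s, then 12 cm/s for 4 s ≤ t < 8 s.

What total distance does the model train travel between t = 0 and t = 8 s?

83 cm

Distance (not displacement) is the total path length: add the absolute areas under v-t.
0–1 s: |-8| × 1 = 8 cm
1–4 s: |-9| × 3 = 27 cm
4–8 s: |12| × 4 = 48 cm
Total distance = 83 cm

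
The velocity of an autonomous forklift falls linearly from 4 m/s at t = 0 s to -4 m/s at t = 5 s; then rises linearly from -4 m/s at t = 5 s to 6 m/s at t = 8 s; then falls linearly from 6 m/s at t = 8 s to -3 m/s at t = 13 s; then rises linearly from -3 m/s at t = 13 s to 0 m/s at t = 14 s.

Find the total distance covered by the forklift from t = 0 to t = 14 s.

31.8 m

Total distance travelled is ∫|v| dt — sum the magnitudes of each area piece.
0–5 s: v = 0 at t = 2.5 s; triangle areas 5 + 5 = 10 m
5–8 s: v = 0 at t = 6.2 s; triangle areas 2.4 + 5.4 = 7.8 m
8–13 s: v = 0 at t = 34/3 s; triangle areas 10 + 2.5 = 12.5 m
13–14 s: |½(-3 + 0)(1)| = 1.5 m
Total distance = 31.8 m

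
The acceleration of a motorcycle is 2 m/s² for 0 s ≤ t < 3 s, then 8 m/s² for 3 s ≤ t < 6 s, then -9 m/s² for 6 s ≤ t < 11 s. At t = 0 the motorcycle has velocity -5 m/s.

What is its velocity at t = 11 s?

Δv equals the area under the a-t graph; then v = v₀ + Δv.
0–3 s: 2 × 3 = 6 m/s
3–6 s: 8 × 3 = 24 m/s
6–11 s: -9 × 5 = -45 m/s
Δv = -15 m/s, so v(11) = -5 + (-15) = -20 m/s.

-20 m/s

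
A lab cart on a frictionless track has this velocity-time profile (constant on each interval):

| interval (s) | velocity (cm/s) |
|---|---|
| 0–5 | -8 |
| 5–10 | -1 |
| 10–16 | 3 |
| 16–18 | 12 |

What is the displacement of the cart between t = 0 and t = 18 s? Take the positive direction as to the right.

Displacement is the signed area under the v-t curve.
0–5 s: -8 × 5 = -40 cm
5–10 s: -1 × 5 = -5 cm
10–16 s: 3 × 6 = 18 cm
16–18 s: 12 × 2 = 24 cm
Net displacement = -3 cm

-3 cm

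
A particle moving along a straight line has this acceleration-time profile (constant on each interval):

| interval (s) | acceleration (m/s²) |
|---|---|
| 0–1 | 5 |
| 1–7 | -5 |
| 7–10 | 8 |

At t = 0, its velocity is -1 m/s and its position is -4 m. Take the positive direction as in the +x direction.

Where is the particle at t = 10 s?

On each constant-a segment, Δv = aΔt and Δx = v₀Δt + ½aΔt²; chain segment to segment.
0–1 s: v starts -1 m/s; Δx = -1·1 + ½·5·1² = 1.5 m; v ends 4 m/s.
1–7 s: v starts 4 m/s; Δx = 4·6 + ½·-5·6² = -66 m; v ends -26 m/s.
7–10 s: v starts -26 m/s; Δx = -26·3 + ½·8·3² = -42 m; v ends -2 m/s.
x(10) = -4 + Σ Δx = -110.5 m.

-110.5 m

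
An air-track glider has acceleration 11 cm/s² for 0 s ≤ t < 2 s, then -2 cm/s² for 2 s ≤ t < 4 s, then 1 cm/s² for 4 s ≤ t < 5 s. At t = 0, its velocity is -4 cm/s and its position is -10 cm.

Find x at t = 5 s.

On each constant-a segment, Δv = aΔt and Δx = v₀Δt + ½aΔt²; chain segment to segment.
0–2 s: v starts -4 cm/s; Δx = -4·2 + ½·11·2² = 14 cm; v ends 18 cm/s.
2–4 s: v starts 18 cm/s; Δx = 18·2 + ½·-2·2² = 32 cm; v ends 14 cm/s.
4–5 s: v starts 14 cm/s; Δx = 14·1 + ½·1·1² = 14.5 cm; v ends 15 cm/s.
x(5) = -10 + Σ Δx = 50.5 cm.

50.5 cm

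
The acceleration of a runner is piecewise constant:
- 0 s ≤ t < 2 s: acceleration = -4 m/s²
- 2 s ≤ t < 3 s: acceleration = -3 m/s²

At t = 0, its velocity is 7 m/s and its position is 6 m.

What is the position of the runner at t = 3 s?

9.5 m

On each constant-a segment, Δv = aΔt and Δx = v₀Δt + ½aΔt²; chain segment to segment.
0–2 s: v starts 7 m/s; Δx = 7·2 + ½·-4·2² = 6 m; v ends -1 m/s.
2–3 s: v starts -1 m/s; Δx = -1·1 + ½·-3·1² = -2.5 m; v ends -4 m/s.
x(3) = 6 + Σ Δx = 9.5 m.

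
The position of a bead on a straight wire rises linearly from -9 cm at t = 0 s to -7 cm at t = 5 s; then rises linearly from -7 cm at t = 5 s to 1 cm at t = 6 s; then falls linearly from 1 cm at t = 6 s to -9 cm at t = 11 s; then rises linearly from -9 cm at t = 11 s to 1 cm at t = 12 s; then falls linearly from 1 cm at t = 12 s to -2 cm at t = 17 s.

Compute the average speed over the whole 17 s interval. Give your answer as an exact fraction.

Average speed = (total path length)/(elapsed time); on a piecewise-linear x-t graph the path length is Σ|Δx|.
0–5 s: |Δx| = |-7 − -9| = 2 cm
5–6 s: |Δx| = |1 − -7| = 8 cm
6–11 s: |Δx| = |-9 − 1| = 10 cm
11–12 s: |Δx| = |1 − -9| = 10 cm
12–17 s: |Δx| = |-2 − 1| = 3 cm
Total path = 33 cm; average speed = 33/17 = 33/17 cm/s.

33/17 cm/s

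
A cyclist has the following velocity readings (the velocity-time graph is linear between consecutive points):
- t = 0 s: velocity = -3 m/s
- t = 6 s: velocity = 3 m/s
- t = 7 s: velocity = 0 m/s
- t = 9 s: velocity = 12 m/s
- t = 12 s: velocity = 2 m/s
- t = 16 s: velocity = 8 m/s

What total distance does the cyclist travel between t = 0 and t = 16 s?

63.5 m

Distance (not displacement) is the total path length: add the absolute areas under v-t.
0–6 s: v = 0 at t = 3 s; triangle areas 4.5 + 4.5 = 9 m
6–7 s: |½(3 + 0)(1)| = 1.5 m
7–9 s: |½(0 + 12)(2)| = 12 m
9–12 s: |½(12 + 2)(3)| = 21 m
12–16 s: |½(2 + 8)(4)| = 20 m
Total distance = 63.5 m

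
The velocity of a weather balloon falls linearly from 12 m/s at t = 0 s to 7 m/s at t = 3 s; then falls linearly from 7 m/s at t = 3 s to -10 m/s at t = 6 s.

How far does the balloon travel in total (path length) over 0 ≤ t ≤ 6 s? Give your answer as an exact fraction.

708/17 m

Total distance travelled is ∫|v| dt — sum the magnitudes of each area piece.
0–3 s: |½(12 + 7)(3)| = 28.5 m
3–6 s: v = 0 at t = 72/17 s; triangle areas 147/34 + 150/17 = 447/34 m
Total distance = 708/17 m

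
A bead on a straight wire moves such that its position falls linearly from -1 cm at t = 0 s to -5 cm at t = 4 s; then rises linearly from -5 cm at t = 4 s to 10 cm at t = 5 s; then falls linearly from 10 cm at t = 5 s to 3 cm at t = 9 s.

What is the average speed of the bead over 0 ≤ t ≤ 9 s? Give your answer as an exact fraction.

26/9 cm/s

Average speed = (total path length)/(elapsed time); on a piecewise-linear x-t graph the path length is Σ|Δx|.
0–4 s: |Δx| = |-5 − -1| = 4 cm
4–5 s: |Δx| = |10 − -5| = 15 cm
5–9 s: |Δx| = |3 − 10| = 7 cm
Total path = 26 cm; average speed = 26/9 = 26/9 cm/s.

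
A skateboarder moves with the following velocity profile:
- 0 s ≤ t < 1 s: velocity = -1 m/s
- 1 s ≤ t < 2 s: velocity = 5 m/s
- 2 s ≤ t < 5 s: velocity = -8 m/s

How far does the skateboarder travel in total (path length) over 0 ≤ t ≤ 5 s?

Total distance travelled is ∫|v| dt — sum the magnitudes of each area piece.
0–1 s: |-1| × 1 = 1 m
1–2 s: |5| × 1 = 5 m
2–5 s: |-8| × 3 = 24 m
Total distance = 30 m

30 m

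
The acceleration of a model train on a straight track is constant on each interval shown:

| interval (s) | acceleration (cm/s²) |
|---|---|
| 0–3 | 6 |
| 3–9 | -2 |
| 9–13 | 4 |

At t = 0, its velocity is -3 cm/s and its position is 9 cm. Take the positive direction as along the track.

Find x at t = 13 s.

125 cm

On each constant-a segment, Δv = aΔt and Δx = v₀Δt + ½aΔt²; chain segment to segment.
0–3 s: v starts -3 cm/s; Δx = -3·3 + ½·6·3² = 18 cm; v ends 15 cm/s.
3–9 s: v starts 15 cm/s; Δx = 15·6 + ½·-2·6² = 54 cm; v ends 3 cm/s.
9–13 s: v starts 3 cm/s; Δx = 3·4 + ½·4·4² = 44 cm; v ends 19 cm/s.
x(13) = 9 + Σ Δx = 125 cm.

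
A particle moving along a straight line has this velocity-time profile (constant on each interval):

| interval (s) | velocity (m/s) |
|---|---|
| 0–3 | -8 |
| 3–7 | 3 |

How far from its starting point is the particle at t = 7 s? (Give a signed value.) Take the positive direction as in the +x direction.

Displacement is the signed area under the v-t curve.
0–3 s: -8 × 3 = -24 m
3–7 s: 3 × 4 = 12 m
Net displacement = -12 m

-12 m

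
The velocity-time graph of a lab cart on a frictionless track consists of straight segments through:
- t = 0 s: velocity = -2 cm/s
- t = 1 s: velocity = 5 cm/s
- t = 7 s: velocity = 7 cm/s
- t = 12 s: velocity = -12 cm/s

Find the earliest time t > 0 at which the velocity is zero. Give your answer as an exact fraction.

t = 2/7 s

v changes sign on 0–1 s (from -2 to 5); the graph is linear there, so v = 0 at t = 0 + (2)·(1 − 0)/(5 − -2) = 2/7 s.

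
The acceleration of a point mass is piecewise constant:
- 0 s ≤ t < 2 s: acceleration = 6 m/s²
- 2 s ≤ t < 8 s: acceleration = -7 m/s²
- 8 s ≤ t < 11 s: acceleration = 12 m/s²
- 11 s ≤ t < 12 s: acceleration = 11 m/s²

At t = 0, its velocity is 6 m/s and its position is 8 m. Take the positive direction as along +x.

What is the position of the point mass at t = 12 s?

13.5 m

On each constant-a segment, Δv = aΔt and Δx = v₀Δt + ½aΔt²; chain segment to segment.
0–2 s: v starts 6 m/s; Δx = 6·2 + ½·6·2² = 24 m; v ends 18 m/s.
2–8 s: v starts 18 m/s; Δx = 18·6 + ½·-7·6² = -18 m; v ends -24 m/s.
8–11 s: v starts -24 m/s; Δx = -24·3 + ½·12·3² = -18 m; v ends 12 m/s.
11–12 s: v starts 12 m/s; Δx = 12·1 + ½·11·1² = 17.5 m; v ends 23 m/s.
x(12) = 8 + Σ Δx = 13.5 m.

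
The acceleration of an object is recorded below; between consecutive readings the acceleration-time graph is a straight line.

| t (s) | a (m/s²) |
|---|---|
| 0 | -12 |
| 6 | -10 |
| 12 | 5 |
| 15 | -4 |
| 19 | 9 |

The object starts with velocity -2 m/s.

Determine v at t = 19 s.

-71.5 m/s

Δv equals the area under the a-t graph; then v = v₀ + Δv.
0–6 s: ½(-12 + -10)(6) = -66 m/s
6–12 s: ½(-10 + 5)(6) = -15 m/s
12–15 s: ½(5 + -4)(3) = 1.5 m/s
15–19 s: ½(-4 + 9)(4) = 10 m/s
Δv = -69.5 m/s, so v(19) = -2 + (-69.5) = -71.5 m/s.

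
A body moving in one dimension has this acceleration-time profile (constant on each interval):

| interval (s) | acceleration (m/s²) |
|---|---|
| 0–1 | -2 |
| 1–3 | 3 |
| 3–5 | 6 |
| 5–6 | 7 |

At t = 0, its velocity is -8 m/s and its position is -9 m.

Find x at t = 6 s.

-16.5 m

On each constant-a segment, Δv = aΔt and Δx = v₀Δt + ½aΔt²; chain segment to segment.
0–1 s: v starts -8 m/s; Δx = -8·1 + ½·-2·1² = -9 m; v ends -10 m/s.
1–3 s: v starts -10 m/s; Δx = -10·2 + ½·3·2² = -14 m; v ends -4 m/s.
3–5 s: v starts -4 m/s; Δx = -4·2 + ½·6·2² = 4 m; v ends 8 m/s.
5–6 s: v starts 8 m/s; Δx = 8·1 + ½·7·1² = 11.5 m; v ends 15 m/s.
x(6) = -9 + Σ Δx = -16.5 m.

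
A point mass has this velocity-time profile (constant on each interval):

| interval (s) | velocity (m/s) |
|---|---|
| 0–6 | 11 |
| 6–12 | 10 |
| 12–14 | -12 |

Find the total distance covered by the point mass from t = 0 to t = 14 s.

Total distance travelled is ∫|v| dt — sum the magnitudes of each area piece.
0–6 s: |11| × 6 = 66 m
6–12 s: |10| × 6 = 60 m
12–14 s: |-12| × 2 = 24 m
Total distance = 150 m

150 m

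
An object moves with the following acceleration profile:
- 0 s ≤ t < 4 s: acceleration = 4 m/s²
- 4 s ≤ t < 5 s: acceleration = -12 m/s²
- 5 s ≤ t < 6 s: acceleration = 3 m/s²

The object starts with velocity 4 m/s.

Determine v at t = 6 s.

11 m/s

Δv equals the area under the a-t graph; then v = v₀ + Δv.
0–4 s: 4 × 4 = 16 m/s
4–5 s: -12 × 1 = -12 m/s
5–6 s: 3 × 1 = 3 m/s
Δv = 7 m/s, so v(6) = 4 + (7) = 11 m/s.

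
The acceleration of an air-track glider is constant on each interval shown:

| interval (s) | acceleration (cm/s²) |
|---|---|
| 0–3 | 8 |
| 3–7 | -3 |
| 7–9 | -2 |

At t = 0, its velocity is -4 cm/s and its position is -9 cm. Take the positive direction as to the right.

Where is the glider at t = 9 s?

On each constant-a segment, Δv = aΔt and Δx = v₀Δt + ½aΔt²; chain segment to segment.
0–3 s: v starts -4 cm/s; Δx = -4·3 + ½·8·3² = 24 cm; v ends 20 cm/s.
3–7 s: v starts 20 cm/s; Δx = 20·4 + ½·-3·4² = 56 cm; v ends 8 cm/s.
7–9 s: v starts 8 cm/s; Δx = 8·2 + ½·-2·2² = 12 cm; v ends 4 cm/s.
x(9) = -9 + Σ Δx = 83 cm.

83 cm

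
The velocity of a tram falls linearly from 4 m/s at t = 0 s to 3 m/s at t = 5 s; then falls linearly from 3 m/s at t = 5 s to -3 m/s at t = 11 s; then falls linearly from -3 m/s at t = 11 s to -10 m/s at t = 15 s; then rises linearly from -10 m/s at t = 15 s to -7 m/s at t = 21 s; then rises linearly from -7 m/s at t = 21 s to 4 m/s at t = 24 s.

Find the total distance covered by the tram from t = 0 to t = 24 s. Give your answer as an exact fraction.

1236/11 m

Total distance travelled is ∫|v| dt — sum the magnitudes of each area piece.
0–5 s: |½(4 + 3)(5)| = 17.5 m
5–11 s: v = 0 at t = 8 s; triangle areas 4.5 + 4.5 = 9 m
11–15 s: |½(-3 + -10)(4)| = 26 m
15–21 s: |½(-10 + -7)(6)| = 51 m
21–24 s: v = 0 at t = 252/11 s; triangle areas 147/22 + 24/11 = 195/22 m
Total distance = 1236/11 m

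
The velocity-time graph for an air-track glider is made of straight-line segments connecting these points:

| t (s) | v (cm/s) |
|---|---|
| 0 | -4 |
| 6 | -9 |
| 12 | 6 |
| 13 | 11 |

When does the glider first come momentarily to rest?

t = 9.6 s

v changes sign on 6–12 s (from -9 to 6); the graph is linear there, so v = 0 at t = 6 + (9)·(12 − 6)/(6 − -9) = 9.6 s.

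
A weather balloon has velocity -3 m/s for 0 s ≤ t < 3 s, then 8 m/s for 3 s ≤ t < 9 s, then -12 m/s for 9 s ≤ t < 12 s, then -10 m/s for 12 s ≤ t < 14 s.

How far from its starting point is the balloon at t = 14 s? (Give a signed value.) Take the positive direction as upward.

-17 m

Displacement is the signed area under the v-t curve.
0–3 s: -3 × 3 = -9 m
3–9 s: 8 × 6 = 48 m
9–12 s: -12 × 3 = -36 m
12–14 s: -10 × 2 = -20 m
Net displacement = -17 m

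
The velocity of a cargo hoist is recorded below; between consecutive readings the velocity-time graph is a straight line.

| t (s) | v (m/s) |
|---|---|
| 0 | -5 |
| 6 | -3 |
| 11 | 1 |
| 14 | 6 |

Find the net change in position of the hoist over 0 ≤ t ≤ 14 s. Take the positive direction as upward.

-18.5 m

Displacement is the signed area under the v-t curve.
0–6 s: ½(-5 + -3)(6) = -24 m
6–11 s: ½(-3 + 1)(5) = -5 m
11–14 s: ½(1 + 6)(3) = 10.5 m
Net displacement = -18.5 m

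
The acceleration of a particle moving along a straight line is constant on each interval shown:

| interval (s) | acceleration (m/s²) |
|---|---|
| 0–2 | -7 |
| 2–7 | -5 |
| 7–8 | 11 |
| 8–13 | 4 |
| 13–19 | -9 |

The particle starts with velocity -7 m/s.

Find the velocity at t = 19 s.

Δv equals the area under the a-t graph; then v = v₀ + Δv.
0–2 s: -7 × 2 = -14 m/s
2–7 s: -5 × 5 = -25 m/s
7–8 s: 11 × 1 = 11 m/s
8–13 s: 4 × 5 = 20 m/s
13–19 s: -9 × 6 = -54 m/s
Δv = -62 m/s, so v(19) = -7 + (-62) = -69 m/s.

-69 m/s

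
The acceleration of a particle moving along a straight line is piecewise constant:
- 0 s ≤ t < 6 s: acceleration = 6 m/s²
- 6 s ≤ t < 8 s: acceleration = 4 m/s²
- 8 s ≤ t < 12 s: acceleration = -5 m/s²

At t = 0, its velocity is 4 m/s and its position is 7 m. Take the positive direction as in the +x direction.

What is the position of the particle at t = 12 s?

On each constant-a segment, Δv = aΔt and Δx = v₀Δt + ½aΔt²; chain segment to segment.
0–6 s: v starts 4 m/s; Δx = 4·6 + ½·6·6² = 132 m; v ends 40 m/s.
6–8 s: v starts 40 m/s; Δx = 40·2 + ½·4·2² = 88 m; v ends 48 m/s.
8–12 s: v starts 48 m/s; Δx = 48·4 + ½·-5·4² = 152 m; v ends 28 m/s.
x(12) = 7 + Σ Δx = 379 m.

379 m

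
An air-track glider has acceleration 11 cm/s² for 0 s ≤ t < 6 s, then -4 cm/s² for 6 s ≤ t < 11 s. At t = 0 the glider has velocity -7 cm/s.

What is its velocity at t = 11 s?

39 cm/s

Δv equals the area under the a-t graph; then v = v₀ + Δv.
0–6 s: 11 × 6 = 66 cm/s
6–11 s: -4 × 5 = -20 cm/s
Δv = 46 cm/s, so v(11) = -7 + (46) = 39 cm/s.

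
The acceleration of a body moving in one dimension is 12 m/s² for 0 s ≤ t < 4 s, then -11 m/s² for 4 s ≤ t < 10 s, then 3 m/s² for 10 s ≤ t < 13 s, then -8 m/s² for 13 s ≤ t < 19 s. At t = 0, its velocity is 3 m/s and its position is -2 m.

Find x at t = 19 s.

2.5 m

On each constant-a segment, Δv = aΔt and Δx = v₀Δt + ½aΔt²; chain segment to segment.
0–4 s: v starts 3 m/s; Δx = 3·4 + ½·12·4² = 108 m; v ends 51 m/s.
4–10 s: v starts 51 m/s; Δx = 51·6 + ½·-11·6² = 108 m; v ends -15 m/s.
10–13 s: v starts -15 m/s; Δx = -15·3 + ½·3·3² = -31.5 m; v ends -6 m/s.
13–19 s: v starts -6 m/s; Δx = -6·6 + ½·-8·6² = -180 m; v ends -54 m/s.
x(19) = -2 + Σ Δx = 2.5 m.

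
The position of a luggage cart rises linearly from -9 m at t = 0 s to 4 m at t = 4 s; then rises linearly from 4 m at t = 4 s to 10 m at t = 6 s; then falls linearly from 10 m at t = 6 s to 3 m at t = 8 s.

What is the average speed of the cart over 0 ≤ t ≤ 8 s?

Average speed = (total path length)/(elapsed time); on a piecewise-linear x-t graph the path length is Σ|Δx|.
0–4 s: |Δx| = |4 − -9| = 13 m
4–6 s: |Δx| = |10 − 4| = 6 m
6–8 s: |Δx| = |3 − 10| = 7 m
Total path = 26 m; average speed = 26/8 = 3.25 m/s.

3.25 m/s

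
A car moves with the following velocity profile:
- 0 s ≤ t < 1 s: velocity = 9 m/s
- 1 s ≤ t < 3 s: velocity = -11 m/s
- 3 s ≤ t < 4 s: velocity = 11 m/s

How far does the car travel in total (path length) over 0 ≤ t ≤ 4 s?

42 m

Distance (not displacement) is the total path length: add the absolute areas under v-t.
0–1 s: |9| × 1 = 9 m
1–3 s: |-11| × 2 = 22 m
3–4 s: |11| × 1 = 11 m
Total distance = 42 m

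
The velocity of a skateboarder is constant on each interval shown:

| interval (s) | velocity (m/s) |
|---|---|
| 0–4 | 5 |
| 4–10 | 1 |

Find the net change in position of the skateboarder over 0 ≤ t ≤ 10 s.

26 m

Net displacement equals the area under the velocity-time graph (areas below the axis count negative).
0–4 s: 5 × 4 = 20 m
4–10 s: 1 × 6 = 6 m
Net displacement = 26 m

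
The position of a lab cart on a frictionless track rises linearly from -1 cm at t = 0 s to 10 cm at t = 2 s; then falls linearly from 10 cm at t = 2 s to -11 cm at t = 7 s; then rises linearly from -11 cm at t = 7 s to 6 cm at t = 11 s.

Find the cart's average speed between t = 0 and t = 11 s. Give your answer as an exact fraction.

Average speed = (total path length)/(elapsed time); on a piecewise-linear x-t graph the path length is Σ|Δx|.
0–2 s: |Δx| = |10 − -1| = 11 cm
2–7 s: |Δx| = |-11 − 10| = 21 cm
7–11 s: |Δx| = |6 − -11| = 17 cm
Total path = 49 cm; average speed = 49/11 = 49/11 cm/s.

49/11 cm/s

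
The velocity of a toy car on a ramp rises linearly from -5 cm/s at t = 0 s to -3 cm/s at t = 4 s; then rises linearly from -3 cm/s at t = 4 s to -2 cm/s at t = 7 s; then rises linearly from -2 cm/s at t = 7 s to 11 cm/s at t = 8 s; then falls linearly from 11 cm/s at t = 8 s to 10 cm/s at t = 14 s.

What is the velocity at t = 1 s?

On 0–4 s the graph is linear from -5 to -3 cm/s: v(1) = -5 + (-3 − -5)·(1 − 0)/(4 − 0) = -4.5 cm/s.

-4.5 cm/s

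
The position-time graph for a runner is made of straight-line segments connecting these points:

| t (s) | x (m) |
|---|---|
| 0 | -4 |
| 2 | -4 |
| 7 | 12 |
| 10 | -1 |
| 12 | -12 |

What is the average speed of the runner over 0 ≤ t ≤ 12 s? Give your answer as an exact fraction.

Average speed = (total path length)/(elapsed time); on a piecewise-linear x-t graph the path length is Σ|Δx|.
0–2 s: |Δx| = |-4 − -4| = 0 m
2–7 s: |Δx| = |12 − -4| = 16 m
7–10 s: |Δx| = |-1 − 12| = 13 m
10–12 s: |Δx| = |-12 − -1| = 11 m
Total path = 40 m; average speed = 40/12 = 10/3 m/s.

10/3 m/s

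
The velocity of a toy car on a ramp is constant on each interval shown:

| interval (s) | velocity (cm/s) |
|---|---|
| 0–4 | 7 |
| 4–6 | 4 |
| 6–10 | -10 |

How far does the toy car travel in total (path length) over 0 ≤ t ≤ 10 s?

Distance (not displacement) is the total path length: add the absolute areas under v-t.
0–4 s: |7| × 4 = 28 cm
4–6 s: |4| × 2 = 8 cm
6–10 s: |-10| × 4 = 40 cm
Total distance = 76 cm

76 cm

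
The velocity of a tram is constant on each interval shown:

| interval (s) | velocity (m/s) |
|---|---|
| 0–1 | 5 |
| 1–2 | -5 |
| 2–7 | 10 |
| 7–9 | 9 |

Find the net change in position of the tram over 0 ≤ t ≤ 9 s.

Net displacement equals the area under the velocity-time graph (areas below the axis count negative).
0–1 s: 5 × 1 = 5 m
1–2 s: -5 × 1 = -5 m
2–7 s: 10 × 5 = 50 m
7–9 s: 9 × 2 = 18 m
Net displacement = 68 m

68 m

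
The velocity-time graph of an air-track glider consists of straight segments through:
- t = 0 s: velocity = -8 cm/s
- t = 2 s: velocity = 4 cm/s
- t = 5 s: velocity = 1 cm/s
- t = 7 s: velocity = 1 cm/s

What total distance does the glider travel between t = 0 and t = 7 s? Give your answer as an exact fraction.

Distance (not displacement) is the total path length: add the absolute areas under v-t.
0–2 s: v = 0 at t = 4/3 s; triangle areas 16/3 + 4/3 = 20/3 cm
2–5 s: |½(4 + 1)(3)| = 7.5 cm
5–7 s: |1| × 2 = 2 cm
Total distance = 97/6 cm

97/6 cm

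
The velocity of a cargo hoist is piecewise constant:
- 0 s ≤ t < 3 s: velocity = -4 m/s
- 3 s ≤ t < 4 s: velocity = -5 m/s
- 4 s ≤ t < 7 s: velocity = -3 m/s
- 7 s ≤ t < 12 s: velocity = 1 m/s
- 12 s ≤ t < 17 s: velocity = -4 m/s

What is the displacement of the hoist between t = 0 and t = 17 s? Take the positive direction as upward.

-41 m

Net displacement equals the area under the velocity-time graph (areas below the axis count negative).
0–3 s: -4 × 3 = -12 m
3–4 s: -5 × 1 = -5 m
4–7 s: -3 × 3 = -9 m
7–12 s: 1 × 5 = 5 m
12–17 s: -4 × 5 = -20 m
Net displacement = -41 m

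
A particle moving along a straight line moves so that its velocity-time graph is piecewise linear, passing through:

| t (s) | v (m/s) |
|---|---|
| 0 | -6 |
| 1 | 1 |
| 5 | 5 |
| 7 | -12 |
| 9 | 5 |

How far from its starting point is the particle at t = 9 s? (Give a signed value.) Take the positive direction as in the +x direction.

-4.5 m

Net displacement equals the area under the velocity-time graph (areas below the axis count negative).
0–1 s: ½(-6 + 1)(1) = -2.5 m
1–5 s: ½(1 + 5)(4) = 12 m
5–7 s: ½(5 + -12)(2) = -7 m
7–9 s: ½(-12 + 5)(2) = -7 m
Net displacement = -4.5 m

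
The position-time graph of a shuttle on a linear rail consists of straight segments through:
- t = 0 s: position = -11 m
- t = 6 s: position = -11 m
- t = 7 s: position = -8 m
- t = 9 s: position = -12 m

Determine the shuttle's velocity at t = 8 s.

-2 m/s

Velocity is the slope of the x-t graph on 7–9 s: (-12 − -8)/(9 − 7) = -2 m/s.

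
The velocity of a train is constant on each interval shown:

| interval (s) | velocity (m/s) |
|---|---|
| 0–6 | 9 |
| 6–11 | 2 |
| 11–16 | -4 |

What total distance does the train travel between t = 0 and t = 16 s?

Total distance travelled is ∫|v| dt — sum the magnitudes of each area piece.
0–6 s: |9| × 6 = 54 m
6–11 s: |2| × 5 = 10 m
11–16 s: |-4| × 5 = 20 m
Total distance = 84 m

84 m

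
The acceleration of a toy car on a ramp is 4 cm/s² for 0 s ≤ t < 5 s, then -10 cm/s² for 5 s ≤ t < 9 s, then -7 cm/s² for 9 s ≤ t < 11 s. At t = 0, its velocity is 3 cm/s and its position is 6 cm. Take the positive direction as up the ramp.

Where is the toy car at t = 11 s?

On each constant-a segment, Δv = aΔt and Δx = v₀Δt + ½aΔt²; chain segment to segment.
0–5 s: v starts 3 cm/s; Δx = 3·5 + ½·4·5² = 65 cm; v ends 23 cm/s.
5–9 s: v starts 23 cm/s; Δx = 23·4 + ½·-10·4² = 12 cm; v ends -17 cm/s.
9–11 s: v starts -17 cm/s; Δx = -17·2 + ½·-7·2² = -48 cm; v ends -31 cm/s.
x(11) = 6 + Σ Δx = 35 cm.

35 cm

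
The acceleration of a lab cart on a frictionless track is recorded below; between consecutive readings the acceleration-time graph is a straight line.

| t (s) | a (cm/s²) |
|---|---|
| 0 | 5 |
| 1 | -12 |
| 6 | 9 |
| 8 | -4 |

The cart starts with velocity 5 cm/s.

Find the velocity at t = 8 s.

-1 cm/s

Δv equals the area under the a-t graph; then v = v₀ + Δv.
0–1 s: ½(5 + -12)(1) = -3.5 cm/s
1–6 s: ½(-12 + 9)(5) = -7.5 cm/s
6–8 s: ½(9 + -4)(2) = 5 cm/s
Δv = -6 cm/s, so v(8) = 5 + (-6) = -1 cm/s.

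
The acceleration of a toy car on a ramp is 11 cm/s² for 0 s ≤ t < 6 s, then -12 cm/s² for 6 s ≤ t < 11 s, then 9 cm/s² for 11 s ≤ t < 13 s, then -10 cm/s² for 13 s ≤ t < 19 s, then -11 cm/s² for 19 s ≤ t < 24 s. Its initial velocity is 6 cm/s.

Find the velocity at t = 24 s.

-85 cm/s

Δv equals the area under the a-t graph; then v = v₀ + Δv.
0–6 s: 11 × 6 = 66 cm/s
6–11 s: -12 × 5 = -60 cm/s
11–13 s: 9 × 2 = 18 cm/s
13–19 s: -10 × 6 = -60 cm/s
19–24 s: -11 × 5 = -55 cm/s
Δv = -91 cm/s, so v(24) = 6 + (-91) = -85 cm/s.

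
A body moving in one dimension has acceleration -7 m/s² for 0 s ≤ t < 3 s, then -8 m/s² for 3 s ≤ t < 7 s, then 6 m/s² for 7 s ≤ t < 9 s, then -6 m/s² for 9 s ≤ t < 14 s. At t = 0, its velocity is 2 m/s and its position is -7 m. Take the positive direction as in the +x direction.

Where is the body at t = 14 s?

On each constant-a segment, Δv = aΔt and Δx = v₀Δt + ½aΔt²; chain segment to segment.
0–3 s: v starts 2 m/s; Δx = 2·3 + ½·-7·3² = -25.5 m; v ends -19 m/s.
3–7 s: v starts -19 m/s; Δx = -19·4 + ½·-8·4² = -140 m; v ends -51 m/s.
7–9 s: v starts -51 m/s; Δx = -51·2 + ½·6·2² = -90 m; v ends -39 m/s.
9–14 s: v starts -39 m/s; Δx = -39·5 + ½·-6·5² = -270 m; v ends -69 m/s.
x(14) = -7 + Σ Δx = -532.5 m.

-532.5 m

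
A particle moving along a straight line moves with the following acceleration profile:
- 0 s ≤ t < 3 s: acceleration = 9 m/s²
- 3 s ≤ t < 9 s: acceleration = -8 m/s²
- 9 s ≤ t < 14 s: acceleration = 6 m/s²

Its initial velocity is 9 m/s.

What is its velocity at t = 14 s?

Δv equals the area under the a-t graph; then v = v₀ + Δv.
0–3 s: 9 × 3 = 27 m/s
3–9 s: -8 × 6 = -48 m/s
9–14 s: 6 × 5 = 30 m/s
Δv = 9 m/s, so v(14) = 9 + (9) = 18 m/s.

18 m/s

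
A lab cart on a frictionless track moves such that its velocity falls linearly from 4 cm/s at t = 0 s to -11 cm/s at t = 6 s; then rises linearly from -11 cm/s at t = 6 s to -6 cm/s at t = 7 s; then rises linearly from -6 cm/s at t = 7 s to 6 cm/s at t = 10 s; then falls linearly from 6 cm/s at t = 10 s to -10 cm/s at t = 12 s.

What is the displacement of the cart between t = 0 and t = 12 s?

-33.5 cm

Displacement is the signed area under the v-t curve.
0–6 s: ½(4 + -11)(6) = -21 cm
6–7 s: ½(-11 + -6)(1) = -8.5 cm
7–10 s: ½(-6 + 6)(3) = 0 cm
10–12 s: ½(6 + -10)(2) = -4 cm
Net displacement = -33.5 cm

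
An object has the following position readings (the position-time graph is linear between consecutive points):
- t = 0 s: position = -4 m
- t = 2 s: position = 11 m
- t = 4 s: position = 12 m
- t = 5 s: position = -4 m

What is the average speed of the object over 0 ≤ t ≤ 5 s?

Average speed = (total path length)/(elapsed time); on a piecewise-linear x-t graph the path length is Σ|Δx|.
0–2 s: |Δx| = |11 − -4| = 15 m
2–4 s: |Δx| = |12 − 11| = 1 m
4–5 s: |Δx| = |-4 − 12| = 16 m
Total path = 32 m; average speed = 32/5 = 6.4 m/s.

6.4 m/s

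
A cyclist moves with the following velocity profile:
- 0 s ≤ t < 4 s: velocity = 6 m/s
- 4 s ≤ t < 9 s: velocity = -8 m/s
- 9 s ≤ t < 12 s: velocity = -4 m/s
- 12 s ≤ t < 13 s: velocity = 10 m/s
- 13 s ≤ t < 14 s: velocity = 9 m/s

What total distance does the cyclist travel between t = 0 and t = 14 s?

95 m

Distance (not displacement) is the total path length: add the absolute areas under v-t.
0–4 s: |6| × 4 = 24 m
4–9 s: |-8| × 5 = 40 m
9–12 s: |-4| × 3 = 12 m
12–13 s: |10| × 1 = 10 m
13–14 s: |9| × 1 = 9 m
Total distance = 95 m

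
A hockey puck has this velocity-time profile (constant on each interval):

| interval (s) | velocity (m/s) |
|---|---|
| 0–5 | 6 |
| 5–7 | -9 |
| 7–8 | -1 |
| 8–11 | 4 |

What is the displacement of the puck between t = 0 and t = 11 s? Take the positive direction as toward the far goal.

23 m

Displacement is the signed area under the v-t curve.
0–5 s: 6 × 5 = 30 m
5–7 s: -9 × 2 = -18 m
7–8 s: -1 × 1 = -1 m
8–11 s: 4 × 3 = 12 m
Net displacement = 23 m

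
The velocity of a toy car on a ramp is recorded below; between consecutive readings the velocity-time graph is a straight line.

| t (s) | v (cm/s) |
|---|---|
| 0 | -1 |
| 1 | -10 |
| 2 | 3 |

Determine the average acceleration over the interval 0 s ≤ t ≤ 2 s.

2 cm/s²

Average acceleration = Δv/Δt = (3 − -1)/(2 − 0) = 2 cm/s².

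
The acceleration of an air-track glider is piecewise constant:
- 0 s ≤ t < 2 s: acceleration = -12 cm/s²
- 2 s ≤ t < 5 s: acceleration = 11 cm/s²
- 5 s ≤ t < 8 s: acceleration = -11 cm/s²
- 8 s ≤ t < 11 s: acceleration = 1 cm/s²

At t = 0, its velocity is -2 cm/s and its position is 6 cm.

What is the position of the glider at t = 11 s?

-152.5 cm

On each constant-a segment, Δv = aΔt and Δx = v₀Δt + ½aΔt²; chain segment to segment.
0–2 s: v starts -2 cm/s; Δx = -2·2 + ½·-12·2² = -28 cm; v ends -26 cm/s.
2–5 s: v starts -26 cm/s; Δx = -26·3 + ½·11·3² = -28.5 cm; v ends 7 cm/s.
5–8 s: v starts 7 cm/s; Δx = 7·3 + ½·-11·3² = -28.5 cm; v ends -26 cm/s.
8–11 s: v starts -26 cm/s; Δx = -26·3 + ½·1·3² = -73.5 cm; v ends -23 cm/s.
x(11) = 6 + Σ Δx = -152.5 cm.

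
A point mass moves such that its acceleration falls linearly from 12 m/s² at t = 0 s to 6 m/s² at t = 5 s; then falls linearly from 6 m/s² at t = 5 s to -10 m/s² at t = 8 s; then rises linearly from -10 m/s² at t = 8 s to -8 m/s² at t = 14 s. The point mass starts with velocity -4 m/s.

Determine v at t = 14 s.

Δv equals the area under the a-t graph; then v = v₀ + Δv.
0–5 s: ½(12 + 6)(5) = 45 m/s
5–8 s: ½(6 + -10)(3) = -6 m/s
8–14 s: ½(-10 + -8)(6) = -54 m/s
Δv = -15 m/s, so v(14) = -4 + (-15) = -19 m/s.

-19 m/s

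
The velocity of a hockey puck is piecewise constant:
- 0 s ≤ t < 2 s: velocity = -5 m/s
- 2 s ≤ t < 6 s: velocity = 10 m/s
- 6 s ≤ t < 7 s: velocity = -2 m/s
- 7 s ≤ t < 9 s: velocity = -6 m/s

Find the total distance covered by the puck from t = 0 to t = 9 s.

Total distance travelled is ∫|v| dt — sum the magnitudes of each area piece.
0–2 s: |-5| × 2 = 10 m
2–6 s: |10| × 4 = 40 m
6–7 s: |-2| × 1 = 2 m
7–9 s: |-6| × 2 = 12 m
Total distance = 64 m

64 m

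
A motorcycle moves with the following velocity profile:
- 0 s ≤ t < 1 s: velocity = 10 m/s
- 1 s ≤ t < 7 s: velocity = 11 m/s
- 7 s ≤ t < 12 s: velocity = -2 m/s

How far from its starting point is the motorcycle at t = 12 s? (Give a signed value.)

66 m

Net displacement equals the area under the velocity-time graph (areas below the axis count negative).
0–1 s: 10 × 1 = 10 m
1–7 s: 11 × 6 = 66 m
7–12 s: -2 × 5 = -10 m
Net displacement = 66 m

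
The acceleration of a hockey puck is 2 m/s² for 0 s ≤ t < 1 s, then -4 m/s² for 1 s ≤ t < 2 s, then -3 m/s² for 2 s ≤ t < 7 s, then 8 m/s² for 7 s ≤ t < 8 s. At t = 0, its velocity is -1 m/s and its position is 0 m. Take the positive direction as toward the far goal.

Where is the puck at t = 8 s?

On each constant-a segment, Δv = aΔt and Δx = v₀Δt + ½aΔt²; chain segment to segment.
0–1 s: v starts -1 m/s; Δx = -1·1 + ½·2·1² = 0 m; v ends 1 m/s.
1–2 s: v starts 1 m/s; Δx = 1·1 + ½·-4·1² = -1 m; v ends -3 m/s.
2–7 s: v starts -3 m/s; Δx = -3·5 + ½·-3·5² = -52.5 m; v ends -18 m/s.
7–8 s: v starts -18 m/s; Δx = -18·1 + ½·8·1² = -14 m; v ends -10 m/s.
x(8) = 0 + Σ Δx = -67.5 m.

-67.5 m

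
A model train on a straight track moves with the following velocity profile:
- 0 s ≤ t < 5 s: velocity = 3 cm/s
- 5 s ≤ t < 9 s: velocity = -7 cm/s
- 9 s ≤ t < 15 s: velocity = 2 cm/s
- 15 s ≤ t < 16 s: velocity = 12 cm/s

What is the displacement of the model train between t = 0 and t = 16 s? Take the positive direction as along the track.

Net displacement equals the area under the velocity-time graph (areas below the axis count negative).
0–5 s: 3 × 5 = 15 cm
5–9 s: -7 × 4 = -28 cm
9–15 s: 2 × 6 = 12 cm
15–16 s: 12 × 1 = 12 cm
Net displacement = 11 cm

11 cm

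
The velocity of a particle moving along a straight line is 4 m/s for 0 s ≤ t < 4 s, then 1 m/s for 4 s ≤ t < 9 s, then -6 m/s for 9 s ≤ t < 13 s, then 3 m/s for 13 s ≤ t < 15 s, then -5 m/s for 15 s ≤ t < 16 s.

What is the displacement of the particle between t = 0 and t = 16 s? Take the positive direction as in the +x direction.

Displacement is the signed area under the v-t curve.
0–4 s: 4 × 4 = 16 m
4–9 s: 1 × 5 = 5 m
9–13 s: -6 × 4 = -24 m
13–15 s: 3 × 2 = 6 m
15–16 s: -5 × 1 = -5 m
Net displacement = -2 m

-2 m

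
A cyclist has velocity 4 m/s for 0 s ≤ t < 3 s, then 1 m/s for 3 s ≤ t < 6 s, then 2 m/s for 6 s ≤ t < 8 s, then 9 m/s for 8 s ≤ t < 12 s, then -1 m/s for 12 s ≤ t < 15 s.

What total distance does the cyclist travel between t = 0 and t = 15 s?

Total distance travelled is ∫|v| dt — sum the magnitudes of each area piece.
0–3 s: |4| × 3 = 12 m
3–6 s: |1| × 3 = 3 m
6–8 s: |2| × 2 = 4 m
8–12 s: |9| × 4 = 36 m
12–15 s: |-1| × 3 = 3 m
Total distance = 58 m

58 m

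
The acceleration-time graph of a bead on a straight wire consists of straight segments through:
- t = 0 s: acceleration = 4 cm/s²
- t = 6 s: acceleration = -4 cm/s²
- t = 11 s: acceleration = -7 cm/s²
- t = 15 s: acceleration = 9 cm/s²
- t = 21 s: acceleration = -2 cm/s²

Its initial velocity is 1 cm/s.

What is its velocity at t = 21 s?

-1.5 cm/s

Δv equals the area under the a-t graph; then v = v₀ + Δv.
0–6 s: ½(4 + -4)(6) = 0 cm/s
6–11 s: ½(-4 + -7)(5) = -27.5 cm/s
11–15 s: ½(-7 + 9)(4) = 4 cm/s
15–21 s: ½(9 + -2)(6) = 21 cm/s
Δv = -2.5 cm/s, so v(21) = 1 + (-2.5) = -1.5 cm/s.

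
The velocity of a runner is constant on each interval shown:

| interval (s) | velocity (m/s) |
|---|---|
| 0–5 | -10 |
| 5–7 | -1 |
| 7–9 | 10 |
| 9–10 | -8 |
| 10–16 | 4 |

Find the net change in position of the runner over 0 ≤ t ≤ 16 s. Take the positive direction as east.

-16 m

Displacement is the signed area under the v-t curve.
0–5 s: -10 × 5 = -50 m
5–7 s: -1 × 2 = -2 m
7–9 s: 10 × 2 = 20 m
9–10 s: -8 × 1 = -8 m
10–16 s: 4 × 6 = 24 m
Net displacement = -16 m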